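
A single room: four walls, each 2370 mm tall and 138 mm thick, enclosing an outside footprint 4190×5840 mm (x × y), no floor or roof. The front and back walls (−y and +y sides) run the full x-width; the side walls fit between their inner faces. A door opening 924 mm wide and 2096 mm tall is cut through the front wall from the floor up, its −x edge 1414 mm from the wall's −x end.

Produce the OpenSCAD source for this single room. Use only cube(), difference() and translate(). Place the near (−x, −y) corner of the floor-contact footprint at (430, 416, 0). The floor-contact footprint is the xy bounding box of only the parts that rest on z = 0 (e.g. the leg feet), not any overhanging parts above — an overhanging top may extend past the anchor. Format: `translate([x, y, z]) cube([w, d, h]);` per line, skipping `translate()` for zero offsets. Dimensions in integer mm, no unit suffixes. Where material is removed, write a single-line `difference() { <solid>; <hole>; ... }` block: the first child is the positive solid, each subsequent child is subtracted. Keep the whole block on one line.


difference() { translate([430, 416, 0]) cube([4190, 138, 2370]); translate([1844, 416, 0]) cube([924, 138, 2096]); }
translate([430, 6118, 0]) cube([4190, 138, 2370]);
translate([430, 554, 0]) cube([138, 5564, 2370]);
translate([4482, 554, 0]) cube([138, 5564, 2370]);


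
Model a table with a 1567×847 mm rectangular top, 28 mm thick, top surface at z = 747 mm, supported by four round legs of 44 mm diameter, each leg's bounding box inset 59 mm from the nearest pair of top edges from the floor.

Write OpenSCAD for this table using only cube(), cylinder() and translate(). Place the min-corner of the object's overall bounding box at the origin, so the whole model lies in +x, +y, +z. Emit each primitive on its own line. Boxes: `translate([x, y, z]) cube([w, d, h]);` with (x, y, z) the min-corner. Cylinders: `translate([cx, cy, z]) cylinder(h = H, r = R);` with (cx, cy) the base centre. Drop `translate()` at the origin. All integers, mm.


// leg_h = 747 - 28 = 719
translate([0, 0, 719]) cube([1567, 847, 28]);
translate([81, 81, 0]) cylinder(h = 719, r = 22);
translate([1486, 81, 0]) cylinder(h = 719, r = 22);
translate([81, 766, 0]) cylinder(h = 719, r = 22);
translate([1486, 766, 0]) cylinder(h = 719, r = 22);


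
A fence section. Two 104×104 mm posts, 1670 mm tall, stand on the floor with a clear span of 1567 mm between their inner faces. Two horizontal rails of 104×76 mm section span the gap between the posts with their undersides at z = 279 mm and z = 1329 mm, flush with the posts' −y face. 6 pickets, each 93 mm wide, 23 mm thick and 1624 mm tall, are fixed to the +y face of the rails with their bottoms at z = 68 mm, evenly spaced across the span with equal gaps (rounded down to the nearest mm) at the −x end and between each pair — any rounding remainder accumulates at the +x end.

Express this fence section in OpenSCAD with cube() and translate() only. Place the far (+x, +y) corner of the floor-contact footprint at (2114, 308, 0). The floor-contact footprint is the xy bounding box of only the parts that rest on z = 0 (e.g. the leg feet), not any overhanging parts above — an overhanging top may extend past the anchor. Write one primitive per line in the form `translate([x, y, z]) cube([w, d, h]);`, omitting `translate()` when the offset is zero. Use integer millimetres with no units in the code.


translate([339, 204, 0]) cube([104, 104, 1670]);
translate([2010, 204, 0]) cube([104, 104, 1670]);
translate([443, 204, 279]) cube([1567, 104, 76]);
translate([443, 204, 1329]) cube([1567, 104, 76]);
translate([587, 308, 68]) cube([93, 23, 1624]);
translate([824, 308, 68]) cube([93, 23, 1624]);
translate([1061, 308, 68]) cube([93, 23, 1624]);
translate([1298, 308, 68]) cube([93, 23, 1624]);
translate([1535, 308, 68]) cube([93, 23, 1624]);
translate([1772, 308, 68]) cube([93, 23, 1624]);


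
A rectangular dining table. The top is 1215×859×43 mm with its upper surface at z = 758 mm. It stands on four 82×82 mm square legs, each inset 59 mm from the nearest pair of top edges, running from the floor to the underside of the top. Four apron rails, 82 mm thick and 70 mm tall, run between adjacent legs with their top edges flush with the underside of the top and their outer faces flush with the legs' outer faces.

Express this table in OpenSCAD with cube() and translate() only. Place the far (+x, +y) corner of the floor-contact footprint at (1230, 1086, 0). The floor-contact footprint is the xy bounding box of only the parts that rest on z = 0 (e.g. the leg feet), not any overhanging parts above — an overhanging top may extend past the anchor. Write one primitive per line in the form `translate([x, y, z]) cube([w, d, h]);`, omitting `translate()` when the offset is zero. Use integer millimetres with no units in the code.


translate([74, 286, 715]) cube([1215, 859, 43]);
translate([133, 345, 0]) cube([82, 82, 715]);
translate([1148, 345, 0]) cube([82, 82, 715]);
translate([133, 1004, 0]) cube([82, 82, 715]);
translate([1148, 1004, 0]) cube([82, 82, 715]);
translate([215, 345, 645]) cube([933, 82, 70]);
translate([215, 1004, 645]) cube([933, 82, 70]);
translate([133, 427, 645]) cube([82, 577, 70]);
translate([1148, 427, 645]) cube([82, 577, 70]);


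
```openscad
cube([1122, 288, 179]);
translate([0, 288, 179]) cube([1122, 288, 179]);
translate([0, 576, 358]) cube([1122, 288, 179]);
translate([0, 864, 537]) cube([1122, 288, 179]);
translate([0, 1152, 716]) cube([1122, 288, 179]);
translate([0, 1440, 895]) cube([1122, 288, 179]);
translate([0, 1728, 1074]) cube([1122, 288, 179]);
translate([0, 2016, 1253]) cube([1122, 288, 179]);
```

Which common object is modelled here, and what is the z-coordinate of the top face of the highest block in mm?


A staircase. The total rise is 1432 mm.

8 identical blocks, each offset up and back from the previous — a staircase. Each step is 179 mm tall and there are 8 of them, so the total rise is 8 × 179 = 1432 mm.


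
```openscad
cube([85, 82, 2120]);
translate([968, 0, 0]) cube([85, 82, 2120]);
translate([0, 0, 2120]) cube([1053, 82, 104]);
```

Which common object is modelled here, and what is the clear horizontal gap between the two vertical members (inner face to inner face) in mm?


A door frame. The clear opening width is 883 mm.

Two 2120 mm tall posts with a header on top — a door frame. The left jamb is 85 mm wide at x = 0; the right jamb starts at x = 968. The clear opening is 968 − 85 = 883 mm.


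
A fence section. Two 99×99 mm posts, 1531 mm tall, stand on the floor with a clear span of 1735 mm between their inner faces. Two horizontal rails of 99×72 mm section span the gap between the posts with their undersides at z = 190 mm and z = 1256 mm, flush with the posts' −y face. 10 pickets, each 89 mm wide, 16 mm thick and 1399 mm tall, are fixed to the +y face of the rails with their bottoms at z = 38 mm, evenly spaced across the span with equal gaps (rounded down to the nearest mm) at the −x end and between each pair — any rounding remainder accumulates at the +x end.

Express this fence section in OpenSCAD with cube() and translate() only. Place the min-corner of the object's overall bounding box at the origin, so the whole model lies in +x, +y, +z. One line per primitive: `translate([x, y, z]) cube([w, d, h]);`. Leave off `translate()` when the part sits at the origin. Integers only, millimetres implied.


cube([99, 99, 1531]);
translate([1834, 0, 0]) cube([99, 99, 1531]);
translate([99, 0, 190]) cube([1735, 99, 72]);
translate([99, 0, 1256]) cube([1735, 99, 72]);
translate([175, 99, 38]) cube([89, 16, 1399]);
translate([340, 99, 38]) cube([89, 16, 1399]);
translate([505, 99, 38]) cube([89, 16, 1399]);
translate([670, 99, 38]) cube([89, 16, 1399]);
translate([835, 99, 38]) cube([89, 16, 1399]);
translate([1000, 99, 38]) cube([89, 16, 1399]);
translate([1165, 99, 38]) cube([89, 16, 1399]);
translate([1330, 99, 38]) cube([89, 16, 1399]);
translate([1495, 99, 38]) cube([89, 16, 1399]);
translate([1660, 99, 38]) cube([89, 16, 1399]);


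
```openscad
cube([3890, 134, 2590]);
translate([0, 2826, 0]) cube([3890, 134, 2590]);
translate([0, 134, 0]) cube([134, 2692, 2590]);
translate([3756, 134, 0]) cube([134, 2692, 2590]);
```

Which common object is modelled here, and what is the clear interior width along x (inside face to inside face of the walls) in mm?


A house (or room) frame. The interior width is 3622 mm.

Four 2590 mm walls enclosing a rectangle with no floor or roof — a room or house frame. Outside width is 3890 mm and wall thickness is 134 mm, so the interior width is 3890 − 2 × 134 = 3622 mm.


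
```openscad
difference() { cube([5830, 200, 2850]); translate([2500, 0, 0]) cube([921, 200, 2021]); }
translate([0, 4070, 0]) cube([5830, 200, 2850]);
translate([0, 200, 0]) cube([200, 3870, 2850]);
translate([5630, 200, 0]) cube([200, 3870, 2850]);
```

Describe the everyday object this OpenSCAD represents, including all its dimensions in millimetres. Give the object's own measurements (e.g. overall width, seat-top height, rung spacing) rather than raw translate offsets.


A single room: four walls, each 2850 mm tall and 200 mm thick, enclosing an outside footprint 5830×4270 mm (x × y), no floor or roof. The front and back walls (−y and +y sides) run the full x-width; the side walls fit between their inner faces. A door opening 921 mm wide and 2021 mm tall is cut through the front wall from the floor up, its −x edge 2500 mm from the wall's −x end.


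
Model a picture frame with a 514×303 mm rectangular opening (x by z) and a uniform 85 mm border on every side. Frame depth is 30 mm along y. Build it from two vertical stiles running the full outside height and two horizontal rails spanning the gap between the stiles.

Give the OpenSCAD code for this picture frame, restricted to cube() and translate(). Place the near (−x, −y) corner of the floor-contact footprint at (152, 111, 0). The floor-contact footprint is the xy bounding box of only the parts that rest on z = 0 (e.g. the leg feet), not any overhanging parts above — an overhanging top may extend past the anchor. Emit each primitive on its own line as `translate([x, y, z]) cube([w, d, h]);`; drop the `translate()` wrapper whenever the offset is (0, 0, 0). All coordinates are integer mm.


translate([152, 111, 0]) cube([85, 30, 473]);
translate([751, 111, 0]) cube([85, 30, 473]);
translate([237, 111, 0]) cube([514, 30, 85]);
translate([237, 111, 388]) cube([514, 30, 85]);


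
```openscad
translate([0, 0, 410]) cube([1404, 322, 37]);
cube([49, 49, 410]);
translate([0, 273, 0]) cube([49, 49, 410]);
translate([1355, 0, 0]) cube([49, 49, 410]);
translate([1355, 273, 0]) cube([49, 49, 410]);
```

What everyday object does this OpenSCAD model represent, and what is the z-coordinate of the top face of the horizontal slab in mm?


A bench. The seat-top height is 447 mm.

A long slab on four corner posts — a bench. The slab sits at z = 410 with thickness 37, so the top is 410 + 37 = 447 mm.


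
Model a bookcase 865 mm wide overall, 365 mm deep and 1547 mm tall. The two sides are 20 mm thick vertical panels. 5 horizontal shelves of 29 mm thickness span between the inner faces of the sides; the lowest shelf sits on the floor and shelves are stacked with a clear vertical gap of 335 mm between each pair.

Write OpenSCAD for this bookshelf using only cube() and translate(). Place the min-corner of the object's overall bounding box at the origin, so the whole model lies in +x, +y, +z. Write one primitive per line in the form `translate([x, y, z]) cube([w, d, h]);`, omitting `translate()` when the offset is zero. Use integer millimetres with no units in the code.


cube([20, 365, 1547]);
translate([845, 0, 0]) cube([20, 365, 1547]);
translate([20, 0, 0]) cube([825, 365, 29]);
translate([20, 0, 364]) cube([825, 365, 29]);
translate([20, 0, 728]) cube([825, 365, 29]);
translate([20, 0, 1092]) cube([825, 365, 29]);
translate([20, 0, 1456]) cube([825, 365, 29]);


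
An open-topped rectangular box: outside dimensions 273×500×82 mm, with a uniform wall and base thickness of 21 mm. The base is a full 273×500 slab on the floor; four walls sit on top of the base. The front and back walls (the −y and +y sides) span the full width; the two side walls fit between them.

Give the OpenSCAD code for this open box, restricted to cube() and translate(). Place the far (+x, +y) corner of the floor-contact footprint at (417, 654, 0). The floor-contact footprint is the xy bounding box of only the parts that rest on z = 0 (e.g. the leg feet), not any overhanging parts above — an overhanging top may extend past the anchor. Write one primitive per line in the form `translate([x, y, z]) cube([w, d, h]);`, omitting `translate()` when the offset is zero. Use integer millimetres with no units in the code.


translate([144, 154, 0]) cube([273, 500, 21]);
translate([144, 154, 21]) cube([273, 21, 61]);
translate([144, 633, 21]) cube([273, 21, 61]);
translate([144, 175, 21]) cube([21, 458, 61]);
translate([396, 175, 21]) cube([21, 458, 61]);


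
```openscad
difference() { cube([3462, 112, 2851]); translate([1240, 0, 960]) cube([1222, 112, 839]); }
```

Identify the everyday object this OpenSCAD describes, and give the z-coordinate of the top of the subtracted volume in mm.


A wall with a window opening. The window head height is 1799 mm.

A wall with a rectangular opening subtracted — a window. Sill at z = 960, opening 839 mm tall, so the head is at 960 + 839 = 1799 mm.


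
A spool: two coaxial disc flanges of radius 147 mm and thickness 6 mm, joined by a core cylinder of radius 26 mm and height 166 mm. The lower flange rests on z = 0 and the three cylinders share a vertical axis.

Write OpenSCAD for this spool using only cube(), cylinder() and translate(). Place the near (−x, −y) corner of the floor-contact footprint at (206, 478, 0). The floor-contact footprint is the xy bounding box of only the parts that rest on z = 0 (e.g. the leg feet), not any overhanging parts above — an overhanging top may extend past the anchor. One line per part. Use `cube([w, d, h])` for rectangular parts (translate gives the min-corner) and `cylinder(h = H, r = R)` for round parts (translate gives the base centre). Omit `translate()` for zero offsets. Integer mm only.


translate([353, 625, 0]) cylinder(h = 6, r = 147);
translate([353, 625, 6]) cylinder(h = 166, r = 26);
translate([353, 625, 172]) cylinder(h = 6, r = 147);


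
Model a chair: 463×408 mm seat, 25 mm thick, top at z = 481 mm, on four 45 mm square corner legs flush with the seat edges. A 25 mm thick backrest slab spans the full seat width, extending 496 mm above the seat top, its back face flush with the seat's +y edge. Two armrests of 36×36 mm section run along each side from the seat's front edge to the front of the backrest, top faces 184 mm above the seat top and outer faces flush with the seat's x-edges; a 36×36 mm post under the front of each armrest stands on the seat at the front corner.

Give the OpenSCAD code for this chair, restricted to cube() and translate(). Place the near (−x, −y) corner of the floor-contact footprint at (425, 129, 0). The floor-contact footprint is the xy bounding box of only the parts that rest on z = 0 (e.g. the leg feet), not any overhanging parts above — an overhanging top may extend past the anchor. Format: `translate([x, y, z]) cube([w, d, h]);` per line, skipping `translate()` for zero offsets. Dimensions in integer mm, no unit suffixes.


translate([425, 129, 456]) cube([463, 408, 25]);
translate([425, 129, 0]) cube([45, 45, 456]);
translate([843, 129, 0]) cube([45, 45, 456]);
translate([425, 492, 0]) cube([45, 45, 456]);
translate([843, 492, 0]) cube([45, 45, 456]);
translate([425, 512, 481]) cube([463, 25, 496]);
translate([425, 129, 629]) cube([36, 383, 36]);
translate([852, 129, 629]) cube([36, 383, 36]);
translate([425, 129, 481]) cube([36, 36, 148]);
translate([852, 129, 481]) cube([36, 36, 148]);


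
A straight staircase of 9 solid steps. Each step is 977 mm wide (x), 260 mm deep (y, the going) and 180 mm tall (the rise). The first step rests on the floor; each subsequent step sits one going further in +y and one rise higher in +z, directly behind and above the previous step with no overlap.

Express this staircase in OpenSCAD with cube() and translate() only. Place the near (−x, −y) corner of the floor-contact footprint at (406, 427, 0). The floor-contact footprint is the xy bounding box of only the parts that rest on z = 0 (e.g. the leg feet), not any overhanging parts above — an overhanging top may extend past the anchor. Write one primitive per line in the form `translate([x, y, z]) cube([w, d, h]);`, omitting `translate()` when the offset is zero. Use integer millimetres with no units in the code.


translate([406, 427, 0]) cube([977, 260, 180]);
translate([406, 687, 180]) cube([977, 260, 180]);
translate([406, 947, 360]) cube([977, 260, 180]);
translate([406, 1207, 540]) cube([977, 260, 180]);
translate([406, 1467, 720]) cube([977, 260, 180]);
translate([406, 1727, 900]) cube([977, 260, 180]);
translate([406, 1987, 1080]) cube([977, 260, 180]);
translate([406, 2247, 1260]) cube([977, 260, 180]);
translate([406, 2507, 1440]) cube([977, 260, 180]);


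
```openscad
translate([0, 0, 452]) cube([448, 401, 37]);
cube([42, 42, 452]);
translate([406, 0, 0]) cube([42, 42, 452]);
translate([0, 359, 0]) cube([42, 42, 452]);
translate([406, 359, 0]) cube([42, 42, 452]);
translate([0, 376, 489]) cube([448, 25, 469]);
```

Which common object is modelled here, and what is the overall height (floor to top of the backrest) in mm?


A chair. The overall height is 958 mm.

A slab on four corner posts with a tall panel at the back — a chair. The seat slab sits at z = 452 with thickness 37, and the 469 mm backrest starts at the seat top, so the overall height is 452 + 37 + 469 = 958 mm.


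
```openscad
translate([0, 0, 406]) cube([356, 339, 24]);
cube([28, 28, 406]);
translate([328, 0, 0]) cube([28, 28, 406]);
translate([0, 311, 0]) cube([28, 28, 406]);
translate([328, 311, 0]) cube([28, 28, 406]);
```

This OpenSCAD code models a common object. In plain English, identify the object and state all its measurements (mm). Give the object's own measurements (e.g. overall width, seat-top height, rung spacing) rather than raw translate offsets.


A four-legged stool. The seat is a 356×339×24 mm slab whose top surface is at z = 430 mm; four square legs, each 28×28 mm in cross-section, run from the floor (z = 0) to the underside of the seat, each flush with a corner of the seat.


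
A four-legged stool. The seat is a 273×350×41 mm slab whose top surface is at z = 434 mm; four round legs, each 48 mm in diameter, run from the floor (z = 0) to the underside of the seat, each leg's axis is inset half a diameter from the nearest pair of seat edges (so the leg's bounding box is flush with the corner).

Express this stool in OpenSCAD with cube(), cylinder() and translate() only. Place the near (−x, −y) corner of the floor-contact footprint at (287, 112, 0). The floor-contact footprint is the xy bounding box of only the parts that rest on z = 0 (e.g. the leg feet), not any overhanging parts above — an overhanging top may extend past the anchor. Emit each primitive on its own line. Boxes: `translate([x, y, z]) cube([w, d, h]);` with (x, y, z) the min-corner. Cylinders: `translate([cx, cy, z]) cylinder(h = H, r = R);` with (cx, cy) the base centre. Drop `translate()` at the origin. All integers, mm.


// leg_h = 434 - 41 = 393
translate([287, 112, 393]) cube([273, 350, 41]);
translate([311, 136, 0]) cylinder(h = 393, r = 24);
translate([536, 136, 0]) cylinder(h = 393, r = 24);
translate([311, 438, 0]) cylinder(h = 393, r = 24);
translate([536, 438, 0]) cylinder(h = 393, r = 24);


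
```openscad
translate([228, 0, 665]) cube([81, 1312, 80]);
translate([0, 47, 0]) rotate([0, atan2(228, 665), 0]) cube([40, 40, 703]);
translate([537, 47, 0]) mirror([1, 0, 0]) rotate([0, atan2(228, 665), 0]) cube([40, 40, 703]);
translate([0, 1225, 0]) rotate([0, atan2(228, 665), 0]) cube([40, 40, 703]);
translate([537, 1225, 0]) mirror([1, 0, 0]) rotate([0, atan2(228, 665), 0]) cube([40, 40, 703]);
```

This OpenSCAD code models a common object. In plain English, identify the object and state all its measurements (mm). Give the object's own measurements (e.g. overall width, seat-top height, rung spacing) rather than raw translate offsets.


A sawhorse. A 81×1312×80 mm beam (x, y, z) sits on two A-frame leg pairs. Each pair is two raked legs of 40×40 mm section (40 mm along y) splaying symmetrically in x. Each leg rises 665 mm vertically over 228 mm of horizontal reach and is 703 mm long along its own axis. Every leg's outer bottom edge rests on the floor and its outer top edge meets a bottom edge of the beam — the left legs (tilting toward +x) meet the beam's −x bottom edge, the right legs (their mirror images, tilting toward −x) meet its +x bottom edge — so the leg tops tuck under the beam, the beam's underside is 665 mm above the floor, and the feet are 537 mm apart outside-to-outside with the beam centred between them. The two leg pairs are set in 47 mm from either end of the beam.


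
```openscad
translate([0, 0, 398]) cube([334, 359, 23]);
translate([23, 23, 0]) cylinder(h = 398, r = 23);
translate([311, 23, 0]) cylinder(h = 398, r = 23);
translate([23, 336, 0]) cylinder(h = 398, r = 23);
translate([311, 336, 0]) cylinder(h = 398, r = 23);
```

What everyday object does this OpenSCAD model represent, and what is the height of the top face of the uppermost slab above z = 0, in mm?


A stool. The seat height is 421 mm.

A 334×359×23 slab at z = 398 on four corner cylinders — a stool. The seat top is 398 + 23 = 421 mm.


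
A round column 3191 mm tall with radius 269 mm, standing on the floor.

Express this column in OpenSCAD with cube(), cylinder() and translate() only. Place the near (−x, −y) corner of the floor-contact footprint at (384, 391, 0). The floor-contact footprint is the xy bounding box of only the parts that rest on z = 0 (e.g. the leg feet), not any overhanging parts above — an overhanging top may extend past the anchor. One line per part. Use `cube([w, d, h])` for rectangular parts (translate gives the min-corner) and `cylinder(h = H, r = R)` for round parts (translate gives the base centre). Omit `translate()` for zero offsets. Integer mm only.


translate([653, 660, 0]) cylinder(h = 3191, r = 269);


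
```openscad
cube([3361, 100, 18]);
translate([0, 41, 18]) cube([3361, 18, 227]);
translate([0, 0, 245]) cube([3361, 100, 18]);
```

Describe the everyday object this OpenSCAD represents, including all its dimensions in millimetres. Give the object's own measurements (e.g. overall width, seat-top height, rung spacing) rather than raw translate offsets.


An I-beam lying along x, 3361 mm long. Overall section height 263 mm. Two flanges 100 mm wide (y) and 18 mm thick, one on the floor and one at the top; a web 18 mm thick runs between them, centred on the flange width.


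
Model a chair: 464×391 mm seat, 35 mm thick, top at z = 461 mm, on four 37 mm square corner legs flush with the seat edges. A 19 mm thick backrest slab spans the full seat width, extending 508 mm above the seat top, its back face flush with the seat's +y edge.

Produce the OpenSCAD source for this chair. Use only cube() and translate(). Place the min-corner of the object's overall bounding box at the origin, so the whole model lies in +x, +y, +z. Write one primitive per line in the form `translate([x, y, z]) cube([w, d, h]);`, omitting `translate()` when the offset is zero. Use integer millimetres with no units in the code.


translate([0, 0, 426]) cube([464, 391, 35]);
cube([37, 37, 426]);
translate([427, 0, 0]) cube([37, 37, 426]);
translate([0, 354, 0]) cube([37, 37, 426]);
translate([427, 354, 0]) cube([37, 37, 426]);
translate([0, 372, 461]) cube([464, 19, 508]);


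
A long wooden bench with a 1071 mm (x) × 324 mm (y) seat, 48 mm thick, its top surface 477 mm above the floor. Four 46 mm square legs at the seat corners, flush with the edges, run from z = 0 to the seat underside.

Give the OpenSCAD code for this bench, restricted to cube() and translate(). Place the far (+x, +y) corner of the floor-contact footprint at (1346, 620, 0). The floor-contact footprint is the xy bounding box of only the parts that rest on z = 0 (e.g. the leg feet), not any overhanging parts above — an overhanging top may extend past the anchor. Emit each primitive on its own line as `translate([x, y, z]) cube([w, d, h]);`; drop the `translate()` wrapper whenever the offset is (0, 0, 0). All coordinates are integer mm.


// leg_h = 477 − 48 = 429
translate([275, 296, 429]) cube([1071, 324, 48]);
translate([275, 296, 0]) cube([46, 46, 429]);
translate([275, 574, 0]) cube([46, 46, 429]);
translate([1300, 296, 0]) cube([46, 46, 429]);
translate([1300, 574, 0]) cube([46, 46, 429]);


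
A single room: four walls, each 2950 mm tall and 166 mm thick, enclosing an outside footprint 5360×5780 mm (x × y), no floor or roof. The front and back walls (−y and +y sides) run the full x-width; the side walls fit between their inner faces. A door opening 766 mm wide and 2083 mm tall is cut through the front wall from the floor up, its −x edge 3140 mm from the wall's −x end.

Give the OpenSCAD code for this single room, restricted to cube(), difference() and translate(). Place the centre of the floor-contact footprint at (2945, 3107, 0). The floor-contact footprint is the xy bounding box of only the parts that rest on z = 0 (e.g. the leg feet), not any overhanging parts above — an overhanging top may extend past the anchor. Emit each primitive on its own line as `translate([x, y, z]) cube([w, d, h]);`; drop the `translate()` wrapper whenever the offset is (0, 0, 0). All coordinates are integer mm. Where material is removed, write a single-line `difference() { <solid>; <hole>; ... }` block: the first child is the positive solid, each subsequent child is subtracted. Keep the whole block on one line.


difference() { translate([265, 217, 0]) cube([5360, 166, 2950]); translate([3405, 217, 0]) cube([766, 166, 2083]); }
translate([265, 5831, 0]) cube([5360, 166, 2950]);
translate([265, 383, 0]) cube([166, 5448, 2950]);
translate([5459, 383, 0]) cube([166, 5448, 2950]);


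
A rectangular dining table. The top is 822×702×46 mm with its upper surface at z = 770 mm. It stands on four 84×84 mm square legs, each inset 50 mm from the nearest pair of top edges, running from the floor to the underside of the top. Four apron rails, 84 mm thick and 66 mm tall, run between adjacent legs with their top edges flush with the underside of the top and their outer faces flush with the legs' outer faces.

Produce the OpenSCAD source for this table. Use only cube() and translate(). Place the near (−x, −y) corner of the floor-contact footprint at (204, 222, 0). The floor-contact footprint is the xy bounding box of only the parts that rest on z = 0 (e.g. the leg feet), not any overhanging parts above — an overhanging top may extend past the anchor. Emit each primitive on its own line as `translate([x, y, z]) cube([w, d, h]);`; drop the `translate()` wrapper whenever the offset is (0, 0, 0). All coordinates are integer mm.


translate([154, 172, 724]) cube([822, 702, 46]);
translate([204, 222, 0]) cube([84, 84, 724]);
translate([842, 222, 0]) cube([84, 84, 724]);
translate([204, 740, 0]) cube([84, 84, 724]);
translate([842, 740, 0]) cube([84, 84, 724]);
translate([288, 222, 658]) cube([554, 84, 66]);
translate([288, 740, 658]) cube([554, 84, 66]);
translate([204, 306, 658]) cube([84, 434, 66]);
translate([842, 306, 658]) cube([84, 434, 66]);


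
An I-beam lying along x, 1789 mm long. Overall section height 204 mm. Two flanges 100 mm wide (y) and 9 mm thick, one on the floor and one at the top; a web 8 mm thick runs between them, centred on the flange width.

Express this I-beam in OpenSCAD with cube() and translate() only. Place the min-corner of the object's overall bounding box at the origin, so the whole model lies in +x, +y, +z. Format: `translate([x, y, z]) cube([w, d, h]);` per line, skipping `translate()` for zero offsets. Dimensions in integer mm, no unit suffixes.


cube([1789, 100, 9]);
translate([0, 46, 9]) cube([1789, 8, 186]);
translate([0, 0, 195]) cube([1789, 100, 9]);


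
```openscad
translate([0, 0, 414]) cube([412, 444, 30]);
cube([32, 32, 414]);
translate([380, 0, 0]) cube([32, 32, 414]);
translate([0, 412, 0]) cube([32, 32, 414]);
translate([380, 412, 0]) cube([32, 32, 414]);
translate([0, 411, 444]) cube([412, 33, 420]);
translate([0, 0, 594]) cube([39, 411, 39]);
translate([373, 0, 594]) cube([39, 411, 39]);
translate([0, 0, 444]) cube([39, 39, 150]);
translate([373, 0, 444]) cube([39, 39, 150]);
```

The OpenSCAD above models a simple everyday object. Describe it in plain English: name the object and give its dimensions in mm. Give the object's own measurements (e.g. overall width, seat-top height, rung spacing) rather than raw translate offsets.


A chair. The seat is a 412×444×30 mm slab with its top at z = 444 mm, on four 32×32 mm corner legs (flush with the seat edges, standing on z = 0). A flat backrest 33 mm thick, 420 mm tall, spans the full seat width and rises from the seat top along its +y edge, rear face flush with the rear of the seat. Two armrests of 39×39 mm section run along each side from the seat's front edge to the front of the backrest, top faces 189 mm above the seat top and outer faces flush with the seat's x-edges; a 39×39 mm post under the front of each armrest stands on the seat at the front corner.


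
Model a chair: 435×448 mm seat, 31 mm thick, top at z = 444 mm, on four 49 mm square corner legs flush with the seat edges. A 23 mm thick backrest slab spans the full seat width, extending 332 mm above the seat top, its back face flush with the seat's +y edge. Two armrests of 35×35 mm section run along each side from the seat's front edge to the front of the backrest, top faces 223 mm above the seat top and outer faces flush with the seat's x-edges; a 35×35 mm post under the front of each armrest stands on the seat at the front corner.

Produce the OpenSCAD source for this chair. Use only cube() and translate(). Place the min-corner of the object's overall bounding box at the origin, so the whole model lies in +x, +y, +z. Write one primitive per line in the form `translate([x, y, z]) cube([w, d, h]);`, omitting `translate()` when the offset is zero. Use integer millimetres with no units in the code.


// leg_h = 444 - 31 = 413
// arm post h = 223 - 35 = 188
translate([0, 0, 413]) cube([435, 448, 31]);
cube([49, 49, 413]);
translate([386, 0, 0]) cube([49, 49, 413]);
translate([0, 399, 0]) cube([49, 49, 413]);
translate([386, 399, 0]) cube([49, 49, 413]);
translate([0, 425, 444]) cube([435, 23, 332]);
translate([0, 0, 632]) cube([35, 425, 35]);
translate([400, 0, 632]) cube([35, 425, 35]);
translate([0, 0, 444]) cube([35, 35, 188]);
translate([400, 0, 444]) cube([35, 35, 188]);


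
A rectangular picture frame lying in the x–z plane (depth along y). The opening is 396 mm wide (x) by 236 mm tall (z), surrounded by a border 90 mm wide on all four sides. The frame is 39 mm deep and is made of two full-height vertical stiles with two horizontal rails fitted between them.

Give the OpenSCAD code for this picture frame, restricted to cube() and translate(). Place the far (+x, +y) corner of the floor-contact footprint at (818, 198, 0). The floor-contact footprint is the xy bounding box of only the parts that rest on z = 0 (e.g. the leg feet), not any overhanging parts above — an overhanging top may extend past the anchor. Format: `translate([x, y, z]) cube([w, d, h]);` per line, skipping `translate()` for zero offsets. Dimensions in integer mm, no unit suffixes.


translate([242, 159, 0]) cube([90, 39, 416]);
translate([728, 159, 0]) cube([90, 39, 416]);
translate([332, 159, 0]) cube([396, 39, 90]);
translate([332, 159, 326]) cube([396, 39, 90]);


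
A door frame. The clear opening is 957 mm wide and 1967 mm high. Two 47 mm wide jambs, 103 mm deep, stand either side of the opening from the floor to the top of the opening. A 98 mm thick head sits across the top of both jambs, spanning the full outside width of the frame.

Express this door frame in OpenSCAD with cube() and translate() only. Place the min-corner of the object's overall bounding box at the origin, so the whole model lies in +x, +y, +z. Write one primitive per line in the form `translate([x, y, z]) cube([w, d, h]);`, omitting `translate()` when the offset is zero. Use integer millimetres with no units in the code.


cube([47, 103, 1967]);
translate([1004, 0, 0]) cube([47, 103, 1967]);
translate([0, 0, 1967]) cube([1051, 103, 98]);


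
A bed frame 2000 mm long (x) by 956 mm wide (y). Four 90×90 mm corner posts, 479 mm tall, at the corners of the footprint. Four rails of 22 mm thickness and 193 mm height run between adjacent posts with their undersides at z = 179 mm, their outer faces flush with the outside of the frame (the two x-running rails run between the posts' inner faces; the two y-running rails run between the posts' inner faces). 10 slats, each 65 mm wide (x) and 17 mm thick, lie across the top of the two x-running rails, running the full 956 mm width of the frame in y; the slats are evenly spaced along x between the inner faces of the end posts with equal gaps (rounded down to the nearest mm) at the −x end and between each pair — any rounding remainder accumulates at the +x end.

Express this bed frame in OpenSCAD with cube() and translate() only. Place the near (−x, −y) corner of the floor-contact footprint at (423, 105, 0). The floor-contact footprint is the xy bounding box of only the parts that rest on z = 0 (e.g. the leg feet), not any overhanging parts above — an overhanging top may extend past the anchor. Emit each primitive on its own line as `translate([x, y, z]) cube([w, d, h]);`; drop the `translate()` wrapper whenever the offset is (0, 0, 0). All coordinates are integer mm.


translate([423, 105, 0]) cube([90, 90, 479]);
translate([423, 971, 0]) cube([90, 90, 479]);
translate([2333, 105, 0]) cube([90, 90, 479]);
translate([2333, 971, 0]) cube([90, 90, 479]);
translate([513, 105, 179]) cube([1820, 22, 193]);
translate([513, 1039, 179]) cube([1820, 22, 193]);
translate([423, 195, 179]) cube([22, 776, 193]);
translate([2401, 195, 179]) cube([22, 776, 193]);
translate([619, 105, 372]) cube([65, 956, 17]);
translate([790, 105, 372]) cube([65, 956, 17]);
translate([961, 105, 372]) cube([65, 956, 17]);
translate([1132, 105, 372]) cube([65, 956, 17]);
translate([1303, 105, 372]) cube([65, 956, 17]);
translate([1474, 105, 372]) cube([65, 956, 17]);
translate([1645, 105, 372]) cube([65, 956, 17]);
translate([1816, 105, 372]) cube([65, 956, 17]);
translate([1987, 105, 372]) cube([65, 956, 17]);
translate([2158, 105, 372]) cube([65, 956, 17]);


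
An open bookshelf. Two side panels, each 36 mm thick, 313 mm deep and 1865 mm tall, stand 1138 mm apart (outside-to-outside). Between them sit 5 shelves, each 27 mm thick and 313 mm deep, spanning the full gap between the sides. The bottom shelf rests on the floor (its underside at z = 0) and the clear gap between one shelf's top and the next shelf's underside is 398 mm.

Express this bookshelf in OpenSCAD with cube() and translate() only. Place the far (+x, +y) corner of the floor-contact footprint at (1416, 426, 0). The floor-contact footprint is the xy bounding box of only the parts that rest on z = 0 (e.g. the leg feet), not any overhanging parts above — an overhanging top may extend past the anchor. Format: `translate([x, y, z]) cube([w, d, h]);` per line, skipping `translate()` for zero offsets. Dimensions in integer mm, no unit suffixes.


translate([278, 113, 0]) cube([36, 313, 1865]);
translate([1380, 113, 0]) cube([36, 313, 1865]);
translate([314, 113, 0]) cube([1066, 313, 27]);
translate([314, 113, 425]) cube([1066, 313, 27]);
translate([314, 113, 850]) cube([1066, 313, 27]);
translate([314, 113, 1275]) cube([1066, 313, 27]);
translate([314, 113, 1700]) cube([1066, 313, 27]);


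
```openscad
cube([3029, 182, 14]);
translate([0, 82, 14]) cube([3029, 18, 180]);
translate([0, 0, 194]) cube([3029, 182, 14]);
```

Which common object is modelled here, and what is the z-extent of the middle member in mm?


An I-beam. The web height is 180 mm.

Two wide flanges with a thin centred web — an I-beam. Overall 208 mm minus two 14 mm flanges gives a web of 208 − 2·14 = 180 mm.


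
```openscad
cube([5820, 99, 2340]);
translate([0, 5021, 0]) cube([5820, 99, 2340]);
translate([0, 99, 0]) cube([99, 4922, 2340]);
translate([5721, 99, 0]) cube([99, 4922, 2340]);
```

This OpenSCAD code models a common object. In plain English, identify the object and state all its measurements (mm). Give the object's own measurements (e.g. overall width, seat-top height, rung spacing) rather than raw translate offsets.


The wall frame of a small rectangular building: four walls, each 2340 mm tall and 99 mm thick, enclosing a footprint 5820 mm (x) by 5120 mm (y) outside-to-outside, with no floor or roof. The front and back walls (the −y and +y sides) span the full width; the two side walls fit between them.


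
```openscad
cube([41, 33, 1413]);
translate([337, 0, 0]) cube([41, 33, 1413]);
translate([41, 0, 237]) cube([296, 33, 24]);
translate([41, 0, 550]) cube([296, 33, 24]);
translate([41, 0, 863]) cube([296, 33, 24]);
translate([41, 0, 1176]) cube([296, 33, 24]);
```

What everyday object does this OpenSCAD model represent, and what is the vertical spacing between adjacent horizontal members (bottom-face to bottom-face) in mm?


A ladder. The rung spacing is 313 mm.

Two tall 41×33 posts with 4 short bars between them — a ladder. Adjacent rungs sit at z = 237 and z = 550, so the spacing is 550 − 237 = 313 mm.


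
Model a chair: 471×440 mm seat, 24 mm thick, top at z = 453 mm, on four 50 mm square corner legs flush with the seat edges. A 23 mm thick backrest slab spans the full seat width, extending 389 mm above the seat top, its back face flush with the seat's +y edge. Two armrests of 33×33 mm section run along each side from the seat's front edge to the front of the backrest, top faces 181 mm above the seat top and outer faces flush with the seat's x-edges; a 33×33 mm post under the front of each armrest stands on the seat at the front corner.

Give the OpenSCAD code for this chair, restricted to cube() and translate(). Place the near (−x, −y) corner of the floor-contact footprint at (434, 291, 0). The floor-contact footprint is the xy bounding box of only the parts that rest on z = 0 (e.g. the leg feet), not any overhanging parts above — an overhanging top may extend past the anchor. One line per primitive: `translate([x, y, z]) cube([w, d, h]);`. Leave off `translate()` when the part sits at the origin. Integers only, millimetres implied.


translate([434, 291, 429]) cube([471, 440, 24]);
translate([434, 291, 0]) cube([50, 50, 429]);
translate([855, 291, 0]) cube([50, 50, 429]);
translate([434, 681, 0]) cube([50, 50, 429]);
translate([855, 681, 0]) cube([50, 50, 429]);
translate([434, 708, 453]) cube([471, 23, 389]);
translate([434, 291, 601]) cube([33, 417, 33]);
translate([872, 291, 601]) cube([33, 417, 33]);
translate([434, 291, 453]) cube([33, 33, 148]);
translate([872, 291, 453]) cube([33, 33, 148]);


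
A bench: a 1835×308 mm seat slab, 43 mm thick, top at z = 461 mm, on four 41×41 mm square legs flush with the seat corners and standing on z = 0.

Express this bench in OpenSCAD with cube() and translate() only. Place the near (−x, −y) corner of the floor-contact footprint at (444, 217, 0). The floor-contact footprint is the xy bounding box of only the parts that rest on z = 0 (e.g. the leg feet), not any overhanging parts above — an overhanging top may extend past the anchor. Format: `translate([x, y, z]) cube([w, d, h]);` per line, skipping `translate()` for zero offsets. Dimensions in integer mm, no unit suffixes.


translate([444, 217, 418]) cube([1835, 308, 43]);
translate([444, 217, 0]) cube([41, 41, 418]);
translate([444, 484, 0]) cube([41, 41, 418]);
translate([2238, 217, 0]) cube([41, 41, 418]);
translate([2238, 484, 0]) cube([41, 41, 418]);
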